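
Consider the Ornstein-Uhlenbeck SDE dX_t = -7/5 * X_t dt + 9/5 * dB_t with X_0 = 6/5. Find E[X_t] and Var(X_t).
E[X_t] = 6*exp(-7*t/5)/5; Var(X_t) = 81/70 - 81*exp(-14*t/5)/70

The OU SDE dX = -theta X dt + sigma dB admits the integrating factor exp(theta t): d(exp(theta t) X_t) = sigma exp(theta t) dB_t. Integrating from 0 to t:
  X_t = x_0 * exp(-theta t) + sigma * int_0^t exp(-theta (t-s)) dB_s.
The Itô integral has mean 0 and (by the Itô isometry) variance sigma^2 * int_0^t exp(-2 theta (t - s)) ds = sigma^2 * (1 - exp(-2 theta t)) / (2 theta).
With theta = 7/5, sigma = 9/5, x_0 = 6/5:
  E[X_t] = 6/5 * exp(-7/5 t) = 6*exp(-7*t/5)/5
  Var(X_t) = (9/5)^2 * (1 - exp(-2*7/5 t)) / (2 * 7/5) = 81/70 - 81*exp(-14*t/5)/70.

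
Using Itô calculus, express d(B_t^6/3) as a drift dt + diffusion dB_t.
d(B_t^6/3) = (5*B_t^4) dt + (2*B_t^5) dB_t

Itô's formula for f(B_t) gives d f(B_t) = f'(B_t) dB_t + (1/2) f''(B_t) dt. Compute derivatives of f(x) = x^6/3:
  f'(x)  = 2*x^5
  f''(x) = 10*x^4
Substitute x = B_t and multiply the f'' term by 1/2:
  drift     = (1/2) * (10*x^4) evaluated at B_t = 5*B_t^4
  diffusion = (2*x^5) evaluated at B_t = 2*B_t^5
Therefore d(B_t^6/3) = (5*B_t^4) dt + (2*B_t^5) dB_t.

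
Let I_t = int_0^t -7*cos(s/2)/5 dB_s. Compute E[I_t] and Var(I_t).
E[I_t] = 0; Var(I_t) = 49*t/50 + 49*sin(t)/50

The Itô integral of a deterministic integrand f(s) has mean 0 because each increment f(s) * (B_{s+ds} - B_s) has mean 0. By the Itô isometry:
  Var( int_0^t f(s) dB_s ) = E[ (int_0^t f(s) dB_s)^2 ] = int_0^t f(s)^2 ds.
Here f(s) = -7*cos(s/2)/5, so f(s)^2 = 49*cos(s/2)^2/25. Integrate:
  int_0^t (49*cos(s/2)^2/25) ds = 49*t/50 + 49*sin(t)/50.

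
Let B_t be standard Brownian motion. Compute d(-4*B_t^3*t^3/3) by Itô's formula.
d(-4*B_t^3*t^3/3) = (4*B_t*t^2*(-B_t^2 - t)) dt + (-4*B_t^2*t^3) dB_t

Itô's formula for f(t, x): d f(t, B_t) = (f_t + (1/2) f_xx) dt + f_x dB_t. Compute partials of f(t, x) = -4*t^3*x^3/3:
  f_t(t,x)  = -4*t^2*x^3
  f_x(t,x)  = -4*t^3*x^2
  f_xx(t,x) = -8*t^3*x
Assemble drift = f_t + (1/2) f_xx = 4*t^2*x*(-t - x^2) and diffusion = f_x = -4*t^3*x^2. Substituting x = B_t:
  d(-4*B_t^3*t^3/3) = (4*B_t*t^2*(-B_t^2 - t)) dt + (-4*B_t^2*t^3) dB_t.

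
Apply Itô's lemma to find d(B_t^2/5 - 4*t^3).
d(B_t^2/5 - 4*t^3) = (1/5 - 12*t^2) dt + (2*B_t/5) dB_t

Itô's formula for f(t, x): d f(t, B_t) = (f_t + (1/2) f_xx) dt + f_x dB_t. Compute partials of f(t, x) = -4*t^3 + x^2/5:
  f_t(t,x)  = -12*t^2
  f_x(t,x)  = 2*x/5
  f_xx(t,x) = 2/5
Assemble drift = f_t + (1/2) f_xx = 1/5 - 12*t^2 and diffusion = f_x = 2*x/5. Substituting x = B_t:
  d(B_t^2/5 - 4*t^3) = (1/5 - 12*t^2) dt + (2*B_t/5) dB_t.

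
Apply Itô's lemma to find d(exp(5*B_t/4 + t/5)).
d(exp(5*B_t/4 + t/5)) = (157*exp(5*B_t/4 + t/5)/160) dt + (5*exp(5*B_t/4 + t/5)/4) dB_t

Itô's formula for f(t, x): d f(t, B_t) = (f_t + (1/2) f_xx) dt + f_x dB_t. Compute partials of f(t, x) = exp(t/5 + 5*x/4):
  f_t(t,x)  = exp(t/5 + 5*x/4)/5
  f_x(t,x)  = 5*exp(t/5 + 5*x/4)/4
  f_xx(t,x) = 25*exp(t/5 + 5*x/4)/16
Assemble drift = f_t + (1/2) f_xx = 157*exp(t/5 + 5*x/4)/160 and diffusion = f_x = 5*exp(t/5 + 5*x/4)/4. Substituting x = B_t:
  d(exp(5*B_t/4 + t/5)) = (157*exp(5*B_t/4 + t/5)/160) dt + (5*exp(5*B_t/4 + t/5)/4) dB_t.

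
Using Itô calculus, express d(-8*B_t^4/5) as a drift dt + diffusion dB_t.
d(-8*B_t^4/5) = (-48*B_t^2/5) dt + (-32*B_t^3/5) dB_t

Itô's formula for f(B_t) gives d f(B_t) = f'(B_t) dB_t + (1/2) f''(B_t) dt. Compute derivatives of f(x) = -8*x^4/5:
  f'(x)  = -32*x^3/5
  f''(x) = -96*x^2/5
Substitute x = B_t and multiply the f'' term by 1/2:
  drift     = (1/2) * (-96*x^2/5) evaluated at B_t = -48*B_t^2/5
  diffusion = (-32*x^3/5) evaluated at B_t = -32*B_t^3/5
Therefore d(-8*B_t^4/5) = (-48*B_t^2/5) dt + (-32*B_t^3/5) dB_t.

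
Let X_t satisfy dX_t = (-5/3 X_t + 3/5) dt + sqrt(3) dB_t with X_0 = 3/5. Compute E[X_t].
E[X_t] = 9/25 + 6*exp(-5*t/3)/25

Taking expectations and using E[dB_t] = 0, the mean m(t) = E[X_t] satisfies the ODE m'(t) = a m(t) + b with m(0) = x_0. With a = -5/3, b = 3/5, x_0 = 3/5, the solution is
  m(t) = x_0 * exp(a t) + (b/a) * (exp(a t) - 1)
       = (3/5) * exp((-5/3) t) + ((3/5)/(-5/3)) * (exp((-5/3) t) - 1)
       = 9/25 + 6*exp(-5*t/3)/25.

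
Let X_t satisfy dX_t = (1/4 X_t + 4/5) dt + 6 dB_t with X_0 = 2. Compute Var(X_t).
Var(X_t) = 72*exp(t/2) - 72

The variance V(t) = Var(X_t) satisfies V'(t) = 2 a V(t) + c^2 with V(0) = 0 (drift coefficient is linear in X, diffusion is constant). With a = 1/4, c = 6, the solution is
  V(t) = (c^2 / (2 a)) * (exp(2 a t) - 1)
       = (6^2 / (2*(1/4))) * (exp((1/2) t) - 1)
       = 72*exp(t/2) - 72.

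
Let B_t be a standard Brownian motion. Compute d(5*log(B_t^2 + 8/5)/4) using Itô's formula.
d(5*log(B_t^2 + 8/5)/4) = (25*(8 - 5*B_t^2)/(4*(5*B_t^2 + 8)^2)) dt + (25*B_t/(2*(5*B_t^2 + 8))) dB_t

Itô's formula for f(B_t) gives d f(B_t) = f'(B_t) dB_t + (1/2) f''(B_t) dt. Compute derivatives of f(x) = 5*log(x^2 + 8/5)/4:
  f'(x)  = 25*x/(2*(5*x^2 + 8))
  f''(x) = 25*(8 - 5*x^2)/(2*(5*x^2 + 8)^2)
Substitute x = B_t and multiply the f'' term by 1/2:
  drift     = (1/2) * (25*(8 - 5*x^2)/(2*(5*x^2 + 8)^2)) evaluated at B_t = 25*(8 - 5*B_t^2)/(4*(5*B_t^2 + 8)^2)
  diffusion = (25*x/(2*(5*x^2 + 8))) evaluated at B_t = 25*B_t/(2*(5*B_t^2 + 8))
Therefore d(5*log(B_t^2 + 8/5)/4) = (25*(8 - 5*B_t^2)/(4*(5*B_t^2 + 8)^2)) dt + (25*B_t/(2*(5*B_t^2 + 8))) dB_t.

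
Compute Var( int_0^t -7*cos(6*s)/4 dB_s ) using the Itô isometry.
Var = 49*t/32 + 49*sin(12*t)/384

The Itô integral of a deterministic integrand f(s) has mean 0 because each increment f(s) * (B_{s+ds} - B_s) has mean 0. By the Itô isometry:
  Var( int_0^t f(s) dB_s ) = E[ (int_0^t f(s) dB_s)^2 ] = int_0^t f(s)^2 ds.
Here f(s) = -7*cos(6*s)/4, so f(s)^2 = 49*cos(6*s)^2/16. Integrate:
  int_0^t (49*cos(6*s)^2/16) ds = 49*t/32 + 49*sin(12*t)/384.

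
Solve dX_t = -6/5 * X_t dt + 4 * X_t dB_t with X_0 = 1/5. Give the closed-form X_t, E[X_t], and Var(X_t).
X_t = 1/5 * exp((-46/5) t + (4) B_t); E[X_t] = exp(-6*t/5)/5; Var(X_t) = (exp(16*t) - 1)*exp(-12*t/5)/25

For GBM dX = mu X dt + sigma X dB with X_0 = x_0, apply Itô to Y = log X: dY = (mu - sigma^2/2) dt + sigma dB, so Y_t = log(x_0) + (mu - sigma^2/2) t + sigma B_t and hence X_t = x_0 * exp((mu - sigma^2/2) t + sigma B_t).
With mu = -6/5, sigma = 4, x_0 = 1/5, this gives:
  X_t = 1/5 * exp((-46/5) * t + (4) * B_t).
Since sigma*B_t ~ Normal(0, sigma^2 t), E[exp(sigma*B_t)] = exp(sigma^2 t / 2); so E[X_t] = x_0 * exp((mu - sigma^2/2) t) * exp(sigma^2 t / 2) = x_0 * exp(mu t) = exp(-6*t/5)/5.
Var(X_t) = E[X_t^2] - (E[X_t])^2 = x_0^2 * exp(2 mu t) * (exp(sigma^2 t) - 1) = (exp(16*t) - 1)*exp(-12*t/5)/25.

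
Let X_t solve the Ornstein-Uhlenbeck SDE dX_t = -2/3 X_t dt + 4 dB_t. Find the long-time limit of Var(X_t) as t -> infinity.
lim Var(X_t) = 12

The OU SDE dX = -theta X dt + sigma dB admits the integrating factor exp(theta t): d(exp(theta t) X_t) = sigma exp(theta t) dB_t. Integrating from 0 to t gives X_t = x_0 * exp(-theta t) + sigma * int_0^t exp(-theta (t-s)) dB_s for any initial x_0. The Itô integral has variance (by the Itô isometry) sigma^2 * int_0^t exp(-2 theta (t - s)) ds = sigma^2 * (1 - exp(-2 theta t)) / (2 theta), independent of x_0.
With theta = 2/3, sigma = 4:
  Var(X_t) = (4)^2 * (1 - exp(-2*2/3 t)) / (2 * 2/3) = 12 - 12*exp(-4*t/3).
As t -> infinity, exp(-2*2/3 t) -> 0, so the stationary variance is sigma^2 / (2 theta) = 12.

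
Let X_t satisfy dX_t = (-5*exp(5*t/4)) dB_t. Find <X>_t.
<X>_t = 10*exp(5*t/2) - 10

For an Itô process dX_t = a(t) dt + b(t) dB_t, the quadratic variation is <X>_t = int_0^t b(s)^2 ds (the drift term does not contribute). Here b(s) = -5*exp(5*s/4), so
  b(s)^2 = 25*exp(5*s/2).
Integrating from 0 to t:
  <X>_t = int_0^t (25*exp(5*s/2)) ds = 10*exp(5*t/2) - 10.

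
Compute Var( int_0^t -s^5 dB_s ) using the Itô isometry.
Var = t^11/11

The Itô integral of a deterministic integrand f(s) has mean 0 because each increment f(s) * (B_{s+ds} - B_s) has mean 0. By the Itô isometry:
  Var( int_0^t f(s) dB_s ) = E[ (int_0^t f(s) dB_s)^2 ] = int_0^t f(s)^2 ds.
Here f(s) = -s^5, so f(s)^2 = s^10. Integrate:
  int_0^t (s^10) ds = t^11/11.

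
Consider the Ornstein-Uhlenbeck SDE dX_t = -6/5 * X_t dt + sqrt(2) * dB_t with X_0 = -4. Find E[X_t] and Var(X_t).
E[X_t] = -4*exp(-6*t/5); Var(X_t) = 5/6 - 5*exp(-12*t/5)/6

The OU SDE dX = -theta X dt + sigma dB admits the integrating factor exp(theta t): d(exp(theta t) X_t) = sigma exp(theta t) dB_t. Integrating from 0 to t:
  X_t = x_0 * exp(-theta t) + sigma * int_0^t exp(-theta (t-s)) dB_s.
The Itô integral has mean 0 and (by the Itô isometry) variance sigma^2 * int_0^t exp(-2 theta (t - s)) ds = sigma^2 * (1 - exp(-2 theta t)) / (2 theta).
With theta = 6/5, sigma = sqrt(2), x_0 = -4:
  E[X_t] = -4 * exp(-6/5 t) = -4*exp(-6*t/5)
  Var(X_t) = (sqrt(2))^2 * (1 - exp(-2*6/5 t)) / (2 * 6/5) = 5/6 - 5*exp(-12*t/5)/6.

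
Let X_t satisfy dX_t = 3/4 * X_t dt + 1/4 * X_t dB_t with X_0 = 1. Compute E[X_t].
E[X_t] = exp(3*t/4)

For GBM dX = mu X dt + sigma X dB with X_0 = x_0, apply Itô to Y = log X: dY = (mu - sigma^2/2) dt + sigma dB, so Y_t = log(x_0) + (mu - sigma^2/2) t + sigma B_t and hence X_t = x_0 * exp((mu - sigma^2/2) t + sigma B_t).
With mu = 3/4, sigma = 1/4, x_0 = 1, this gives:
  X_t = 1 * exp((23/32) * t + (1/4) * B_t).
Since sigma*B_t ~ Normal(0, sigma^2 t), E[exp(sigma*B_t)] = exp(sigma^2 t / 2); so E[X_t] = x_0 * exp((mu - sigma^2/2) t) * exp(sigma^2 t / 2) = x_0 * exp(mu t) = exp(3*t/4).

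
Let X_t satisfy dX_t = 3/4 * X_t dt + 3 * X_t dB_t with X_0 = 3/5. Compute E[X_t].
E[X_t] = 3*exp(3*t/4)/5

For GBM dX = mu X dt + sigma X dB with X_0 = x_0, apply Itô to Y = log X: dY = (mu - sigma^2/2) dt + sigma dB, so Y_t = log(x_0) + (mu - sigma^2/2) t + sigma B_t and hence X_t = x_0 * exp((mu - sigma^2/2) t + sigma B_t).
With mu = 3/4, sigma = 3, x_0 = 3/5, this gives:
  X_t = 3/5 * exp((-15/4) * t + (3) * B_t).
Since sigma*B_t ~ Normal(0, sigma^2 t), E[exp(sigma*B_t)] = exp(sigma^2 t / 2); so E[X_t] = x_0 * exp((mu - sigma^2/2) t) * exp(sigma^2 t / 2) = x_0 * exp(mu t) = 3*exp(3*t/4)/5.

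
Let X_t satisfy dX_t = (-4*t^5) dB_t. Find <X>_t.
<X>_t = 16*t^11/11

For an Itô process dX_t = a(t) dt + b(t) dB_t, the quadratic variation is <X>_t = int_0^t b(s)^2 ds (the drift term does not contribute). Here b(s) = -4*s^5, so
  b(s)^2 = 16*s^10.
Integrating from 0 to t:
  <X>_t = int_0^t (16*s^10) ds = 16*t^11/11.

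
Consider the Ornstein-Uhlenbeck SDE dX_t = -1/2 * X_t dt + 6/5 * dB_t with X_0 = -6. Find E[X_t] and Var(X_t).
E[X_t] = -6*exp(-t/2); Var(X_t) = 36/25 - 36*exp(-t)/25

The OU SDE dX = -theta X dt + sigma dB admits the integrating factor exp(theta t): d(exp(theta t) X_t) = sigma exp(theta t) dB_t. Integrating from 0 to t:
  X_t = x_0 * exp(-theta t) + sigma * int_0^t exp(-theta (t-s)) dB_s.
The Itô integral has mean 0 and (by the Itô isometry) variance sigma^2 * int_0^t exp(-2 theta (t - s)) ds = sigma^2 * (1 - exp(-2 theta t)) / (2 theta).
With theta = 1/2, sigma = 6/5, x_0 = -6:
  E[X_t] = -6 * exp(-1/2 t) = -6*exp(-t/2)
  Var(X_t) = (6/5)^2 * (1 - exp(-2*1/2 t)) / (2 * 1/2) = 36/25 - 36*exp(-t)/25.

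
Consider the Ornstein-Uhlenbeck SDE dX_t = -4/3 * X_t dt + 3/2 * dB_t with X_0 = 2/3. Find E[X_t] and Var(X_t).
E[X_t] = 2*exp(-4*t/3)/3; Var(X_t) = 27/32 - 27*exp(-8*t/3)/32

The OU SDE dX = -theta X dt + sigma dB admits the integrating factor exp(theta t): d(exp(theta t) X_t) = sigma exp(theta t) dB_t. Integrating from 0 to t:
  X_t = x_0 * exp(-theta t) + sigma * int_0^t exp(-theta (t-s)) dB_s.
The Itô integral has mean 0 and (by the Itô isometry) variance sigma^2 * int_0^t exp(-2 theta (t - s)) ds = sigma^2 * (1 - exp(-2 theta t)) / (2 theta).
With theta = 4/3, sigma = 3/2, x_0 = 2/3:
  E[X_t] = 2/3 * exp(-4/3 t) = 2*exp(-4*t/3)/3
  Var(X_t) = (3/2)^2 * (1 - exp(-2*4/3 t)) / (2 * 4/3) = 27/32 - 27*exp(-8*t/3)/32.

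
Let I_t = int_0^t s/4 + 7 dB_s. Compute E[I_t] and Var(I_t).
E[I_t] = 0; Var(I_t) = t*(t^2 + 84*t + 2352)/48

The Itô integral of a deterministic integrand f(s) has mean 0 because each increment f(s) * (B_{s+ds} - B_s) has mean 0. By the Itô isometry:
  Var( int_0^t f(s) dB_s ) = E[ (int_0^t f(s) dB_s)^2 ] = int_0^t f(s)^2 ds.
Here f(s) = s/4 + 7, so f(s)^2 = (s + 28)^2/16. Integrate:
  int_0^t ((s + 28)^2/16) ds = t*(t^2 + 84*t + 2352)/48.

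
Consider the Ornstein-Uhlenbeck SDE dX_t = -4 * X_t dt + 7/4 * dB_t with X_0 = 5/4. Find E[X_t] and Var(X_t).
E[X_t] = 5*exp(-4*t)/4; Var(X_t) = 49/128 - 49*exp(-8*t)/128

The OU SDE dX = -theta X dt + sigma dB admits the integrating factor exp(theta t): d(exp(theta t) X_t) = sigma exp(theta t) dB_t. Integrating from 0 to t:
  X_t = x_0 * exp(-theta t) + sigma * int_0^t exp(-theta (t-s)) dB_s.
The Itô integral has mean 0 and (by the Itô isometry) variance sigma^2 * int_0^t exp(-2 theta (t - s)) ds = sigma^2 * (1 - exp(-2 theta t)) / (2 theta).
With theta = 4, sigma = 7/4, x_0 = 5/4:
  E[X_t] = 5/4 * exp(-4 t) = 5*exp(-4*t)/4
  Var(X_t) = (7/4)^2 * (1 - exp(-2*4 t)) / (2 * 4) = 49/128 - 49*exp(-8*t)/128.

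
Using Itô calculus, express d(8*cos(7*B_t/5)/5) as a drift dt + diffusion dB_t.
d(8*cos(7*B_t/5)/5) = (-196*cos(7*B_t/5)/125) dt + (-56*sin(7*B_t/5)/25) dB_t

Itô's formula for f(B_t) gives d f(B_t) = f'(B_t) dB_t + (1/2) f''(B_t) dt. Compute derivatives of f(x) = 8*cos(7*x/5)/5:
  f'(x)  = -56*sin(7*x/5)/25
  f''(x) = -392*cos(7*x/5)/125
Substitute x = B_t and multiply the f'' term by 1/2:
  drift     = (1/2) * (-392*cos(7*x/5)/125) evaluated at B_t = -196*cos(7*B_t/5)/125
  diffusion = (-56*sin(7*x/5)/25) evaluated at B_t = -56*sin(7*B_t/5)/25
Therefore d(8*cos(7*B_t/5)/5) = (-196*cos(7*B_t/5)/125) dt + (-56*sin(7*B_t/5)/25) dB_t.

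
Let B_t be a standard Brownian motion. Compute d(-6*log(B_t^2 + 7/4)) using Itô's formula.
d(-6*log(B_t^2 + 7/4)) = (24*(4*B_t^2 - 7)/(4*B_t^2 + 7)^2) dt + (-48*B_t/(4*B_t^2 + 7)) dB_t

Itô's formula for f(B_t) gives d f(B_t) = f'(B_t) dB_t + (1/2) f''(B_t) dt. Compute derivatives of f(x) = -6*log(x^2 + 7/4):
  f'(x)  = -48*x/(4*x^2 + 7)
  f''(x) = 48*(4*x^2 - 7)/(4*x^2 + 7)^2
Substitute x = B_t and multiply the f'' term by 1/2:
  drift     = (1/2) * (48*(4*x^2 - 7)/(4*x^2 + 7)^2) evaluated at B_t = 24*(4*B_t^2 - 7)/(4*B_t^2 + 7)^2
  diffusion = (-48*x/(4*x^2 + 7)) evaluated at B_t = -48*B_t/(4*B_t^2 + 7)
Therefore d(-6*log(B_t^2 + 7/4)) = (24*(4*B_t^2 - 7)/(4*B_t^2 + 7)^2) dt + (-48*B_t/(4*B_t^2 + 7)) dB_t.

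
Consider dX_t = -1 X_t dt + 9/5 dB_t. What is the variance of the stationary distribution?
lim Var(X_t) = 81/50

The OU SDE dX = -theta X dt + sigma dB admits the integrating factor exp(theta t): d(exp(theta t) X_t) = sigma exp(theta t) dB_t. Integrating from 0 to t gives X_t = x_0 * exp(-theta t) + sigma * int_0^t exp(-theta (t-s)) dB_s for any initial x_0. The Itô integral has variance (by the Itô isometry) sigma^2 * int_0^t exp(-2 theta (t - s)) ds = sigma^2 * (1 - exp(-2 theta t)) / (2 theta), independent of x_0.
With theta = 1, sigma = 9/5:
  Var(X_t) = (9/5)^2 * (1 - exp(-2*1 t)) / (2 * 1) = 81/50 - 81*exp(-2*t)/50.
As t -> infinity, exp(-2*1 t) -> 0, so the stationary variance is sigma^2 / (2 theta) = 81/50.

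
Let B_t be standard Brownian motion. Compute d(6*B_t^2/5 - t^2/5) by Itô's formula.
d(6*B_t^2/5 - t^2/5) = (6/5 - 2*t/5) dt + (12*B_t/5) dB_t

Itô's formula for f(t, x): d f(t, B_t) = (f_t + (1/2) f_xx) dt + f_x dB_t. Compute partials of f(t, x) = -t^2/5 + 6*x^2/5:
  f_t(t,x)  = -2*t/5
  f_x(t,x)  = 12*x/5
  f_xx(t,x) = 12/5
Assemble drift = f_t + (1/2) f_xx = 6/5 - 2*t/5 and diffusion = f_x = 12*x/5. Substituting x = B_t:
  d(6*B_t^2/5 - t^2/5) = (6/5 - 2*t/5) dt + (12*B_t/5) dB_t.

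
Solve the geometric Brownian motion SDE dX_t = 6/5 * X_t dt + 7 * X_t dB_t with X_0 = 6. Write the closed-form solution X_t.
X_t = 6 * exp((-233/10) * t + (7) * B_t)

For GBM dX = mu X dt + sigma X dB with X_0 = x_0, apply Itô to Y = log X: dY = (mu - sigma^2/2) dt + sigma dB, so Y_t = log(x_0) + (mu - sigma^2/2) t + sigma B_t and hence X_t = x_0 * exp((mu - sigma^2/2) t + sigma B_t).
With mu = 6/5, sigma = 7, x_0 = 6, this gives:
  X_t = 6 * exp((-233/10) * t + (7) * B_t).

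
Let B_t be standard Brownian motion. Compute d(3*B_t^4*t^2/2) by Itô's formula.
d(3*B_t^4*t^2/2) = (3*B_t^2*t*(B_t^2 + 3*t)) dt + (6*B_t^3*t^2) dB_t

Itô's formula for f(t, x): d f(t, B_t) = (f_t + (1/2) f_xx) dt + f_x dB_t. Compute partials of f(t, x) = 3*t^2*x^4/2:
  f_t(t,x)  = 3*t*x^4
  f_x(t,x)  = 6*t^2*x^3
  f_xx(t,x) = 18*t^2*x^2
Assemble drift = f_t + (1/2) f_xx = 3*t*x^2*(3*t + x^2) and diffusion = f_x = 6*t^2*x^3. Substituting x = B_t:
  d(3*B_t^4*t^2/2) = (3*B_t^2*t*(B_t^2 + 3*t)) dt + (6*B_t^3*t^2) dB_t.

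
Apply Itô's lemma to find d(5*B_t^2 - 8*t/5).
d(5*B_t^2 - 8*t/5) = (17/5) dt + (10*B_t) dB_t

Itô's formula for f(t, x): d f(t, B_t) = (f_t + (1/2) f_xx) dt + f_x dB_t. Compute partials of f(t, x) = -8*t/5 + 5*x^2:
  f_t(t,x)  = -8/5
  f_x(t,x)  = 10*x
  f_xx(t,x) = 10
Assemble drift = f_t + (1/2) f_xx = 17/5 and diffusion = f_x = 10*x. Substituting x = B_t:
  d(5*B_t^2 - 8*t/5) = (17/5) dt + (10*B_t) dB_t.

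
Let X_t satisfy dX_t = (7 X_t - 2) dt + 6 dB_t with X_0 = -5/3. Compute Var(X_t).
Var(X_t) = 18*exp(14*t)/7 - 18/7

The variance V(t) = Var(X_t) satisfies V'(t) = 2 a V(t) + c^2 with V(0) = 0 (drift coefficient is linear in X, diffusion is constant). With a = 7, c = 6, the solution is
  V(t) = (c^2 / (2 a)) * (exp(2 a t) - 1)
       = (6^2 / (2*7)) * (exp(14 t) - 1)
       = 18*exp(14*t)/7 - 18/7.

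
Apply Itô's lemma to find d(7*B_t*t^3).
d(7*B_t*t^3) = (21*B_t*t^2) dt + (7*t^3) dB_t

Itô's formula for f(t, x): d f(t, B_t) = (f_t + (1/2) f_xx) dt + f_x dB_t. Compute partials of f(t, x) = 7*t^3*x:
  f_t(t,x)  = 21*t^2*x
  f_x(t,x)  = 7*t^3
  f_xx(t,x) = 0
Assemble drift = f_t + (1/2) f_xx = 21*t^2*x and diffusion = f_x = 7*t^3. Substituting x = B_t:
  d(7*B_t*t^3) = (21*B_t*t^2) dt + (7*t^3) dB_t.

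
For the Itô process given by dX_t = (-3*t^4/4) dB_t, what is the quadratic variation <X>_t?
<X>_t = t^9/16

For an Itô process dX_t = a(t) dt + b(t) dB_t, the quadratic variation is <X>_t = int_0^t b(s)^2 ds (the drift term does not contribute). Here b(s) = -3*s^4/4, so
  b(s)^2 = 9*s^8/16.
Integrating from 0 to t:
  <X>_t = int_0^t (9*s^8/16) ds = t^9/16.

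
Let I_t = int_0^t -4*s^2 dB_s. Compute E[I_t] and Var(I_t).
E[I_t] = 0; Var(I_t) = 16*t^5/5

The Itô integral of a deterministic integrand f(s) has mean 0 because each increment f(s) * (B_{s+ds} - B_s) has mean 0. By the Itô isometry:
  Var( int_0^t f(s) dB_s ) = E[ (int_0^t f(s) dB_s)^2 ] = int_0^t f(s)^2 ds.
Here f(s) = -4*s^2, so f(s)^2 = 16*s^4. Integrate:
  int_0^t (16*s^4) ds = 16*t^5/5.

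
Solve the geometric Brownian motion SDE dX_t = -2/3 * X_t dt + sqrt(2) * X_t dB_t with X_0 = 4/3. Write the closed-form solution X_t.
X_t = 4/3 * exp((-5/3) * t + (sqrt(2)) * B_t)

For GBM dX = mu X dt + sigma X dB with X_0 = x_0, apply Itô to Y = log X: dY = (mu - sigma^2/2) dt + sigma dB, so Y_t = log(x_0) + (mu - sigma^2/2) t + sigma B_t and hence X_t = x_0 * exp((mu - sigma^2/2) t + sigma B_t).
With mu = -2/3, sigma = sqrt(2), x_0 = 4/3, this gives:
  X_t = 4/3 * exp((-5/3) * t + (sqrt(2)) * B_t).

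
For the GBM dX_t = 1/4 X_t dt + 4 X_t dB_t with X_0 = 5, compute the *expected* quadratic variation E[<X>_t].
E[<X>_t] = 800*exp(33*t/2)/33 - 800/33

<X>_t = int_0^t (4 * X_s)^2 ds. Taking expectation inside the integral: E[<X>_t] = 4^2 * int_0^t E[X_s^2] ds. For GBM, E[X_s^2] = x_0^2 * exp((2 mu + sigma^2) s). Integrating:
  E[<X>_t] = 4^2 * 5^2 * (exp((2*(1/4) + 4^2) t) - 1) / (2*(1/4) + 4^2)
           = 4^2 * 5^2 * (exp((33/2) t) - 1) / (33/2) = 800*exp(33*t/2)/33 - 800/33.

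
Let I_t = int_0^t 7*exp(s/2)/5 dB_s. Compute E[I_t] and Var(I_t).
E[I_t] = 0; Var(I_t) = 49*exp(t)/25 - 49/25

The Itô integral of a deterministic integrand f(s) has mean 0 because each increment f(s) * (B_{s+ds} - B_s) has mean 0. By the Itô isometry:
  Var( int_0^t f(s) dB_s ) = E[ (int_0^t f(s) dB_s)^2 ] = int_0^t f(s)^2 ds.
Here f(s) = 7*exp(s/2)/5, so f(s)^2 = 49*exp(s)/25. Integrate:
  int_0^t (49*exp(s)/25) ds = 49*exp(t)/25 - 49/25.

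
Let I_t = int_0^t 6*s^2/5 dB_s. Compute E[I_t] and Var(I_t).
E[I_t] = 0; Var(I_t) = 36*t^5/125

The Itô integral of a deterministic integrand f(s) has mean 0 because each increment f(s) * (B_{s+ds} - B_s) has mean 0. By the Itô isometry:
  Var( int_0^t f(s) dB_s ) = E[ (int_0^t f(s) dB_s)^2 ] = int_0^t f(s)^2 ds.
Here f(s) = 6*s^2/5, so f(s)^2 = 36*s^4/25. Integrate:
  int_0^t (36*s^4/25) ds = 36*t^5/125.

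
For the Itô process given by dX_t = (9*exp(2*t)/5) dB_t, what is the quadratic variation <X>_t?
<X>_t = 81*exp(4*t)/100 - 81/100

For an Itô process dX_t = a(t) dt + b(t) dB_t, the quadratic variation is <X>_t = int_0^t b(s)^2 ds (the drift term does not contribute). Here b(s) = 9*exp(2*s)/5, so
  b(s)^2 = 81*exp(4*s)/25.
Integrating from 0 to t:
  <X>_t = int_0^t (81*exp(4*s)/25) ds = 81*exp(4*t)/100 - 81/100.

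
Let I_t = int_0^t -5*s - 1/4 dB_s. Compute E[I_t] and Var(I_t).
E[I_t] = 0; Var(I_t) = t*(400*t^2 + 60*t + 3)/48

The Itô integral of a deterministic integrand f(s) has mean 0 because each increment f(s) * (B_{s+ds} - B_s) has mean 0. By the Itô isometry:
  Var( int_0^t f(s) dB_s ) = E[ (int_0^t f(s) dB_s)^2 ] = int_0^t f(s)^2 ds.
Here f(s) = -5*s - 1/4, so f(s)^2 = (20*s + 1)^2/16. Integrate:
  int_0^t ((20*s + 1)^2/16) ds = t*(400*t^2 + 60*t + 3)/48.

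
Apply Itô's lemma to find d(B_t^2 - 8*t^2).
d(B_t^2 - 8*t^2) = (1 - 16*t) dt + (2*B_t) dB_t

Itô's formula for f(t, x): d f(t, B_t) = (f_t + (1/2) f_xx) dt + f_x dB_t. Compute partials of f(t, x) = -8*t^2 + x^2:
  f_t(t,x)  = -16*t
  f_x(t,x)  = 2*x
  f_xx(t,x) = 2
Assemble drift = f_t + (1/2) f_xx = 1 - 16*t and diffusion = f_x = 2*x. Substituting x = B_t:
  d(B_t^2 - 8*t^2) = (1 - 16*t) dt + (2*B_t) dB_t.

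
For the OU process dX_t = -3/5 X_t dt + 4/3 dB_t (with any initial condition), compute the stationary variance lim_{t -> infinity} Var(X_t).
lim Var(X_t) = 40/27

The OU SDE dX = -theta X dt + sigma dB admits the integrating factor exp(theta t): d(exp(theta t) X_t) = sigma exp(theta t) dB_t. Integrating from 0 to t gives X_t = x_0 * exp(-theta t) + sigma * int_0^t exp(-theta (t-s)) dB_s for any initial x_0. The Itô integral has variance (by the Itô isometry) sigma^2 * int_0^t exp(-2 theta (t - s)) ds = sigma^2 * (1 - exp(-2 theta t)) / (2 theta), independent of x_0.
With theta = 3/5, sigma = 4/3:
  Var(X_t) = (4/3)^2 * (1 - exp(-2*3/5 t)) / (2 * 3/5) = 40/27 - 40*exp(-6*t/5)/27.
As t -> infinity, exp(-2*3/5 t) -> 0, so the stationary variance is sigma^2 / (2 theta) = 40/27.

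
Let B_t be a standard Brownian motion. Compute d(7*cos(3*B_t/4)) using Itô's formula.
d(7*cos(3*B_t/4)) = (-63*cos(3*B_t/4)/32) dt + (-21*sin(3*B_t/4)/4) dB_t

Itô's formula for f(B_t) gives d f(B_t) = f'(B_t) dB_t + (1/2) f''(B_t) dt. Compute derivatives of f(x) = 7*cos(3*x/4):
  f'(x)  = -21*sin(3*x/4)/4
  f''(x) = -63*cos(3*x/4)/16
Substitute x = B_t and multiply the f'' term by 1/2:
  drift     = (1/2) * (-63*cos(3*x/4)/16) evaluated at B_t = -63*cos(3*B_t/4)/32
  diffusion = (-21*sin(3*x/4)/4) evaluated at B_t = -21*sin(3*B_t/4)/4
Therefore d(7*cos(3*B_t/4)) = (-63*cos(3*B_t/4)/32) dt + (-21*sin(3*B_t/4)/4) dB_t.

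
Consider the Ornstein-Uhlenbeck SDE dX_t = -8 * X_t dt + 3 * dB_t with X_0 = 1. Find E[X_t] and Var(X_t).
E[X_t] = exp(-8*t); Var(X_t) = 9/16 - 9*exp(-16*t)/16

The OU SDE dX = -theta X dt + sigma dB admits the integrating factor exp(theta t): d(exp(theta t) X_t) = sigma exp(theta t) dB_t. Integrating from 0 to t:
  X_t = x_0 * exp(-theta t) + sigma * int_0^t exp(-theta (t-s)) dB_s.
The Itô integral has mean 0 and (by the Itô isometry) variance sigma^2 * int_0^t exp(-2 theta (t - s)) ds = sigma^2 * (1 - exp(-2 theta t)) / (2 theta).
With theta = 8, sigma = 3, x_0 = 1:
  E[X_t] = 1 * exp(-8 t) = exp(-8*t)
  Var(X_t) = (3)^2 * (1 - exp(-2*8 t)) / (2 * 8) = 9/16 - 9*exp(-16*t)/16.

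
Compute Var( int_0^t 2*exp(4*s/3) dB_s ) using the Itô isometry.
Var = 3*exp(8*t/3)/2 - 3/2

The Itô integral of a deterministic integrand f(s) has mean 0 because each increment f(s) * (B_{s+ds} - B_s) has mean 0. By the Itô isometry:
  Var( int_0^t f(s) dB_s ) = E[ (int_0^t f(s) dB_s)^2 ] = int_0^t f(s)^2 ds.
Here f(s) = 2*exp(4*s/3), so f(s)^2 = 4*exp(8*s/3). Integrate:
  int_0^t (4*exp(8*s/3)) ds = 3*exp(8*t/3)/2 - 3/2.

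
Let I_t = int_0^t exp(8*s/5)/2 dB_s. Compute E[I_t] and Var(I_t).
E[I_t] = 0; Var(I_t) = 5*exp(16*t/5)/64 - 5/64

The Itô integral of a deterministic integrand f(s) has mean 0 because each increment f(s) * (B_{s+ds} - B_s) has mean 0. By the Itô isometry:
  Var( int_0^t f(s) dB_s ) = E[ (int_0^t f(s) dB_s)^2 ] = int_0^t f(s)^2 ds.
Here f(s) = exp(8*s/5)/2, so f(s)^2 = exp(16*s/5)/4. Integrate:
  int_0^t (exp(16*s/5)/4) ds = 5*exp(16*t/5)/64 - 5/64.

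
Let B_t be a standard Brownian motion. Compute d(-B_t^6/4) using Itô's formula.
d(-B_t^6/4) = (-15*B_t^4/4) dt + (-3*B_t^5/2) dB_t

Itô's formula for f(B_t) gives d f(B_t) = f'(B_t) dB_t + (1/2) f''(B_t) dt. Compute derivatives of f(x) = -x^6/4:
  f'(x)  = -3*x^5/2
  f''(x) = -15*x^4/2
Substitute x = B_t and multiply the f'' term by 1/2:
  drift     = (1/2) * (-15*x^4/2) evaluated at B_t = -15*B_t^4/4
  diffusion = (-3*x^5/2) evaluated at B_t = -3*B_t^5/2
Therefore d(-B_t^6/4) = (-15*B_t^4/4) dt + (-3*B_t^5/2) dB_t.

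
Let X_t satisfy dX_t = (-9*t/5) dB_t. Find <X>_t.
<X>_t = 27*t^3/25

For an Itô process dX_t = a(t) dt + b(t) dB_t, the quadratic variation is <X>_t = int_0^t b(s)^2 ds (the drift term does not contribute). Here b(s) = -9*s/5, so
  b(s)^2 = 81*s^2/25.
Integrating from 0 to t:
  <X>_t = int_0^t (81*s^2/25) ds = 27*t^3/25.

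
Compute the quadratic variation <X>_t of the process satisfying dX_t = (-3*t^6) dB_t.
<X>_t = 9*t^13/13

For an Itô process dX_t = a(t) dt + b(t) dB_t, the quadratic variation is <X>_t = int_0^t b(s)^2 ds (the drift term does not contribute). Here b(s) = -3*s^6, so
  b(s)^2 = 9*s^12.
Integrating from 0 to t:
  <X>_t = int_0^t (9*s^12) ds = 9*t^13/13.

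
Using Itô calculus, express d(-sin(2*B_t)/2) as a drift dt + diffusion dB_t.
d(-sin(2*B_t)/2) = (sin(2*B_t)) dt + (-cos(2*B_t)) dB_t

Itô's formula for f(B_t) gives d f(B_t) = f'(B_t) dB_t + (1/2) f''(B_t) dt. Compute derivatives of f(x) = -sin(2*x)/2:
  f'(x)  = -cos(2*x)
  f''(x) = 2*sin(2*x)
Substitute x = B_t and multiply the f'' term by 1/2:
  drift     = (1/2) * (2*sin(2*x)) evaluated at B_t = sin(2*B_t)
  diffusion = (-cos(2*x)) evaluated at B_t = -cos(2*B_t)
Therefore d(-sin(2*B_t)/2) = (sin(2*B_t)) dt + (-cos(2*B_t)) dB_t.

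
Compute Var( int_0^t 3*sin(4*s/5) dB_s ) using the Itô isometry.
Var = 9*t/2 - 45*sin(4*t/5)*cos(4*t/5)/8

The Itô integral of a deterministic integrand f(s) has mean 0 because each increment f(s) * (B_{s+ds} - B_s) has mean 0. By the Itô isometry:
  Var( int_0^t f(s) dB_s ) = E[ (int_0^t f(s) dB_s)^2 ] = int_0^t f(s)^2 ds.
Here f(s) = 3*sin(4*s/5), so f(s)^2 = 9*sin(4*s/5)^2. Integrate:
  int_0^t (9*sin(4*s/5)^2) ds = 9*t/2 - 45*sin(4*t/5)*cos(4*t/5)/8.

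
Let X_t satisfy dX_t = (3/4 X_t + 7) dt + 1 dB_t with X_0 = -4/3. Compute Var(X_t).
Var(X_t) = 2*exp(3*t/2)/3 - 2/3

The variance V(t) = Var(X_t) satisfies V'(t) = 2 a V(t) + c^2 with V(0) = 0 (drift coefficient is linear in X, diffusion is constant). With a = 3/4, c = 1, the solution is
  V(t) = (c^2 / (2 a)) * (exp(2 a t) - 1)
       = (1^2 / (2*(3/4))) * (exp((3/2) t) - 1)
       = 2*exp(3*t/2)/3 - 2/3.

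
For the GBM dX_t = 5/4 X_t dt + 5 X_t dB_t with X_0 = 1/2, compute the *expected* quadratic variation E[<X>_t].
E[<X>_t] = 5*exp(55*t/2)/22 - 5/22

<X>_t = int_0^t (5 * X_s)^2 ds. Taking expectation inside the integral: E[<X>_t] = 5^2 * int_0^t E[X_s^2] ds. For GBM, E[X_s^2] = x_0^2 * exp((2 mu + sigma^2) s). Integrating:
  E[<X>_t] = 5^2 * (1/2)^2 * (exp((2*(5/4) + 5^2) t) - 1) / (2*(5/4) + 5^2)
           = 5^2 * (1/2)^2 * (exp((55/2) t) - 1) / (55/2) = 5*exp(55*t/2)/22 - 5/22.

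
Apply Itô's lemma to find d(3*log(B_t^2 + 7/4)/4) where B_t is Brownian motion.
d(3*log(B_t^2 + 7/4)/4) = (3*(7 - 4*B_t^2)/(4*B_t^2 + 7)^2) dt + (6*B_t/(4*B_t^2 + 7)) dB_t

Itô's formula for f(B_t) gives d f(B_t) = f'(B_t) dB_t + (1/2) f''(B_t) dt. Compute derivatives of f(x) = 3*log(x^2 + 7/4)/4:
  f'(x)  = 6*x/(4*x^2 + 7)
  f''(x) = 6*(7 - 4*x^2)/(4*x^2 + 7)^2
Substitute x = B_t and multiply the f'' term by 1/2:
  drift     = (1/2) * (6*(7 - 4*x^2)/(4*x^2 + 7)^2) evaluated at B_t = 3*(7 - 4*B_t^2)/(4*B_t^2 + 7)^2
  diffusion = (6*x/(4*x^2 + 7)) evaluated at B_t = 6*B_t/(4*B_t^2 + 7)
Therefore d(3*log(B_t^2 + 7/4)/4) = (3*(7 - 4*B_t^2)/(4*B_t^2 + 7)^2) dt + (6*B_t/(4*B_t^2 + 7)) dB_t.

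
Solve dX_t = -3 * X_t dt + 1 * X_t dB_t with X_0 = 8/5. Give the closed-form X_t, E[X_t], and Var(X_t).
X_t = 8/5 * exp((-7/2) t + (1) B_t); E[X_t] = 8*exp(-3*t)/5; Var(X_t) = (64*exp(t) - 64)*exp(-6*t)/25

For GBM dX = mu X dt + sigma X dB with X_0 = x_0, apply Itô to Y = log X: dY = (mu - sigma^2/2) dt + sigma dB, so Y_t = log(x_0) + (mu - sigma^2/2) t + sigma B_t and hence X_t = x_0 * exp((mu - sigma^2/2) t + sigma B_t).
With mu = -3, sigma = 1, x_0 = 8/5, this gives:
  X_t = 8/5 * exp((-7/2) * t + (1) * B_t).
Since sigma*B_t ~ Normal(0, sigma^2 t), E[exp(sigma*B_t)] = exp(sigma^2 t / 2); so E[X_t] = x_0 * exp((mu - sigma^2/2) t) * exp(sigma^2 t / 2) = x_0 * exp(mu t) = 8*exp(-3*t)/5.
Var(X_t) = E[X_t^2] - (E[X_t])^2 = x_0^2 * exp(2 mu t) * (exp(sigma^2 t) - 1) = (64*exp(t) - 64)*exp(-6*t)/25.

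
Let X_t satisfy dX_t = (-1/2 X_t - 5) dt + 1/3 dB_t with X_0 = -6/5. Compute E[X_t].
E[X_t] = -10 + 44*exp(-t/2)/5

Taking expectations and using E[dB_t] = 0, the mean m(t) = E[X_t] satisfies the ODE m'(t) = a m(t) + b with m(0) = x_0. With a = -1/2, b = -5, x_0 = -6/5, the solution is
  m(t) = x_0 * exp(a t) + (b/a) * (exp(a t) - 1)
       = (-6/5) * exp((-1/2) t) + ((-5)/(-1/2)) * (exp((-1/2) t) - 1)
       = -10 + 44*exp(-t/2)/5.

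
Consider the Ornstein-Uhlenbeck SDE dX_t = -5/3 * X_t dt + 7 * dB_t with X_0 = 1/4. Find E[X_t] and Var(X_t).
E[X_t] = exp(-5*t/3)/4; Var(X_t) = 147/10 - 147*exp(-10*t/3)/10

The OU SDE dX = -theta X dt + sigma dB admits the integrating factor exp(theta t): d(exp(theta t) X_t) = sigma exp(theta t) dB_t. Integrating from 0 to t:
  X_t = x_0 * exp(-theta t) + sigma * int_0^t exp(-theta (t-s)) dB_s.
The Itô integral has mean 0 and (by the Itô isometry) variance sigma^2 * int_0^t exp(-2 theta (t - s)) ds = sigma^2 * (1 - exp(-2 theta t)) / (2 theta).
With theta = 5/3, sigma = 7, x_0 = 1/4:
  E[X_t] = 1/4 * exp(-5/3 t) = exp(-5*t/3)/4
  Var(X_t) = (7)^2 * (1 - exp(-2*5/3 t)) / (2 * 5/3) = 147/10 - 147*exp(-10*t/3)/10.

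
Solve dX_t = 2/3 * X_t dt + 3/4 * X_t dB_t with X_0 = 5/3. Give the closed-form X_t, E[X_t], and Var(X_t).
X_t = 5/3 * exp((37/96) t + (3/4) B_t); E[X_t] = 5*exp(2*t/3)/3; Var(X_t) = 25*(exp(9*t/16) - 1)*exp(4*t/3)/9

For GBM dX = mu X dt + sigma X dB with X_0 = x_0, apply Itô to Y = log X: dY = (mu - sigma^2/2) dt + sigma dB, so Y_t = log(x_0) + (mu - sigma^2/2) t + sigma B_t and hence X_t = x_0 * exp((mu - sigma^2/2) t + sigma B_t).
With mu = 2/3, sigma = 3/4, x_0 = 5/3, this gives:
  X_t = 5/3 * exp((37/96) * t + (3/4) * B_t).
Since sigma*B_t ~ Normal(0, sigma^2 t), E[exp(sigma*B_t)] = exp(sigma^2 t / 2); so E[X_t] = x_0 * exp((mu - sigma^2/2) t) * exp(sigma^2 t / 2) = x_0 * exp(mu t) = 5*exp(2*t/3)/3.
Var(X_t) = E[X_t^2] - (E[X_t])^2 = x_0^2 * exp(2 mu t) * (exp(sigma^2 t) - 1) = 25*(exp(9*t/16) - 1)*exp(4*t/3)/9.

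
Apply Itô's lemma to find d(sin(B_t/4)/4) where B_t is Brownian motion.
d(sin(B_t/4)/4) = (-sin(B_t/4)/128) dt + (cos(B_t/4)/16) dB_t

Itô's formula for f(B_t) gives d f(B_t) = f'(B_t) dB_t + (1/2) f''(B_t) dt. Compute derivatives of f(x) = sin(x/4)/4:
  f'(x)  = cos(x/4)/16
  f''(x) = -sin(x/4)/64
Substitute x = B_t and multiply the f'' term by 1/2:
  drift     = (1/2) * (-sin(x/4)/64) evaluated at B_t = -sin(B_t/4)/128
  diffusion = (cos(x/4)/16) evaluated at B_t = cos(B_t/4)/16
Therefore d(sin(B_t/4)/4) = (-sin(B_t/4)/128) dt + (cos(B_t/4)/16) dB_t.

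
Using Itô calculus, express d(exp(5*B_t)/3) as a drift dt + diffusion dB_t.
d(exp(5*B_t)/3) = (25*exp(5*B_t)/6) dt + (5*exp(5*B_t)/3) dB_t

Itô's formula for f(B_t) gives d f(B_t) = f'(B_t) dB_t + (1/2) f''(B_t) dt. Compute derivatives of f(x) = exp(5*x)/3:
  f'(x)  = 5*exp(5*x)/3
  f''(x) = 25*exp(5*x)/3
Substitute x = B_t and multiply the f'' term by 1/2:
  drift     = (1/2) * (25*exp(5*x)/3) evaluated at B_t = 25*exp(5*B_t)/6
  diffusion = (5*exp(5*x)/3) evaluated at B_t = 5*exp(5*B_t)/3
Therefore d(exp(5*B_t)/3) = (25*exp(5*B_t)/6) dt + (5*exp(5*B_t)/3) dB_t.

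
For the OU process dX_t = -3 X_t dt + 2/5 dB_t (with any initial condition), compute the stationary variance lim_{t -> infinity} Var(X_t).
lim Var(X_t) = 2/75

The OU SDE dX = -theta X dt + sigma dB admits the integrating factor exp(theta t): d(exp(theta t) X_t) = sigma exp(theta t) dB_t. Integrating from 0 to t gives X_t = x_0 * exp(-theta t) + sigma * int_0^t exp(-theta (t-s)) dB_s for any initial x_0. The Itô integral has variance (by the Itô isometry) sigma^2 * int_0^t exp(-2 theta (t - s)) ds = sigma^2 * (1 - exp(-2 theta t)) / (2 theta), independent of x_0.
With theta = 3, sigma = 2/5:
  Var(X_t) = (2/5)^2 * (1 - exp(-2*3 t)) / (2 * 3) = 2/75 - 2*exp(-6*t)/75.
As t -> infinity, exp(-2*3 t) -> 0, so the stationary variance is sigma^2 / (2 theta) = 2/75.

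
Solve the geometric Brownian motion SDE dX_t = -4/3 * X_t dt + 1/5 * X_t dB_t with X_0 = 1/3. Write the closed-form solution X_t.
X_t = 1/3 * exp((-203/150) * t + (1/5) * B_t)

For GBM dX = mu X dt + sigma X dB with X_0 = x_0, apply Itô to Y = log X: dY = (mu - sigma^2/2) dt + sigma dB, so Y_t = log(x_0) + (mu - sigma^2/2) t + sigma B_t and hence X_t = x_0 * exp((mu - sigma^2/2) t + sigma B_t).
With mu = -4/3, sigma = 1/5, x_0 = 1/3, this gives:
  X_t = 1/3 * exp((-203/150) * t + (1/5) * B_t).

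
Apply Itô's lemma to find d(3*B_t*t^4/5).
d(3*B_t*t^4/5) = (12*B_t*t^3/5) dt + (3*t^4/5) dB_t

Itô's formula for f(t, x): d f(t, B_t) = (f_t + (1/2) f_xx) dt + f_x dB_t. Compute partials of f(t, x) = 3*t^4*x/5:
  f_t(t,x)  = 12*t^3*x/5
  f_x(t,x)  = 3*t^4/5
  f_xx(t,x) = 0
Assemble drift = f_t + (1/2) f_xx = 12*t^3*x/5 and diffusion = f_x = 3*t^4/5. Substituting x = B_t:
  d(3*B_t*t^4/5) = (12*B_t*t^3/5) dt + (3*t^4/5) dB_t.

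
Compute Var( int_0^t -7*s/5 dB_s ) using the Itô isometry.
Var = 49*t^3/75

The Itô integral of a deterministic integrand f(s) has mean 0 because each increment f(s) * (B_{s+ds} - B_s) has mean 0. By the Itô isometry:
  Var( int_0^t f(s) dB_s ) = E[ (int_0^t f(s) dB_s)^2 ] = int_0^t f(s)^2 ds.
Here f(s) = -7*s/5, so f(s)^2 = 49*s^2/25. Integrate:
  int_0^t (49*s^2/25) ds = 49*t^3/75.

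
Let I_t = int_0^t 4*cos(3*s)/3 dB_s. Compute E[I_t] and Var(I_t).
E[I_t] = 0; Var(I_t) = 8*t/9 + 4*sin(6*t)/27

The Itô integral of a deterministic integrand f(s) has mean 0 because each increment f(s) * (B_{s+ds} - B_s) has mean 0. By the Itô isometry:
  Var( int_0^t f(s) dB_s ) = E[ (int_0^t f(s) dB_s)^2 ] = int_0^t f(s)^2 ds.
Here f(s) = 4*cos(3*s)/3, so f(s)^2 = 16*cos(3*s)^2/9. Integrate:
  int_0^t (16*cos(3*s)^2/9) ds = 8*t/9 + 4*sin(6*t)/27.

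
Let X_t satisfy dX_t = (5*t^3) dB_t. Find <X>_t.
<X>_t = 25*t^7/7

For an Itô process dX_t = a(t) dt + b(t) dB_t, the quadratic variation is <X>_t = int_0^t b(s)^2 ds (the drift term does not contribute). Here b(s) = 5*s^3, so
  b(s)^2 = 25*s^6.
Integrating from 0 to t:
  <X>_t = int_0^t (25*s^6) ds = 25*t^7/7.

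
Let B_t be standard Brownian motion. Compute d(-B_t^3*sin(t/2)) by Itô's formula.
d(-B_t^3*sin(t/2)) = (-B_t*(B_t^2*cos(t/2) + 6*sin(t/2))/2) dt + (-3*B_t^2*sin(t/2)) dB_t

Itô's formula for f(t, x): d f(t, B_t) = (f_t + (1/2) f_xx) dt + f_x dB_t. Compute partials of f(t, x) = -x^3*sin(t/2):
  f_t(t,x)  = -x^3*cos(t/2)/2
  f_x(t,x)  = -3*x^2*sin(t/2)
  f_xx(t,x) = -6*x*sin(t/2)
Assemble drift = f_t + (1/2) f_xx = -x*(x^2*cos(t/2) + 6*sin(t/2))/2 and diffusion = f_x = -3*x^2*sin(t/2). Substituting x = B_t:
  d(-B_t^3*sin(t/2)) = (-B_t*(B_t^2*cos(t/2) + 6*sin(t/2))/2) dt + (-3*B_t^2*sin(t/2)) dB_t.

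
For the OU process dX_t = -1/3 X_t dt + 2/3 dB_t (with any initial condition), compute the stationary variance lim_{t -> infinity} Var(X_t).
lim Var(X_t) = 2/3

The OU SDE dX = -theta X dt + sigma dB admits the integrating factor exp(theta t): d(exp(theta t) X_t) = sigma exp(theta t) dB_t. Integrating from 0 to t gives X_t = x_0 * exp(-theta t) + sigma * int_0^t exp(-theta (t-s)) dB_s for any initial x_0. The Itô integral has variance (by the Itô isometry) sigma^2 * int_0^t exp(-2 theta (t - s)) ds = sigma^2 * (1 - exp(-2 theta t)) / (2 theta), independent of x_0.
With theta = 1/3, sigma = 2/3:
  Var(X_t) = (2/3)^2 * (1 - exp(-2*1/3 t)) / (2 * 1/3) = 2/3 - 2*exp(-2*t/3)/3.
As t -> infinity, exp(-2*1/3 t) -> 0, so the stationary variance is sigma^2 / (2 theta) = 2/3.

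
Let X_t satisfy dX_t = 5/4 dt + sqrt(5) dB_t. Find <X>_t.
<X>_t = 5*t

For an Itô process dX_t = a(t) dt + b(t) dB_t, the quadratic variation is <X>_t = int_0^t b(s)^2 ds (the drift term does not contribute). Here b(s) = sqrt(5), so
  b(s)^2 = 5.
Integrating from 0 to t:
  <X>_t = int_0^t (5) ds = 5*t.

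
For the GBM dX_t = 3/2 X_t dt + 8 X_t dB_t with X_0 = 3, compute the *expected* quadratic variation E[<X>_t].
E[<X>_t] = 576*exp(67*t)/67 - 576/67

<X>_t = int_0^t (8 * X_s)^2 ds. Taking expectation inside the integral: E[<X>_t] = 8^2 * int_0^t E[X_s^2] ds. For GBM, E[X_s^2] = x_0^2 * exp((2 mu + sigma^2) s). Integrating:
  E[<X>_t] = 8^2 * 3^2 * (exp((2*(3/2) + 8^2) t) - 1) / (2*(3/2) + 8^2)
           = 8^2 * 3^2 * (exp(67 t) - 1) / 67 = 576*exp(67*t)/67 - 576/67.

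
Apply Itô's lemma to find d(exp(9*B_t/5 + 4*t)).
d(exp(9*B_t/5 + 4*t)) = (281*exp(9*B_t/5 + 4*t)/50) dt + (9*exp(9*B_t/5 + 4*t)/5) dB_t

Itô's formula for f(t, x): d f(t, B_t) = (f_t + (1/2) f_xx) dt + f_x dB_t. Compute partials of f(t, x) = exp(4*t + 9*x/5):
  f_t(t,x)  = 4*exp(4*t + 9*x/5)
  f_x(t,x)  = 9*exp(4*t + 9*x/5)/5
  f_xx(t,x) = 81*exp(4*t + 9*x/5)/25
Assemble drift = f_t + (1/2) f_xx = 281*exp(4*t + 9*x/5)/50 and diffusion = f_x = 9*exp(4*t + 9*x/5)/5. Substituting x = B_t:
  d(exp(9*B_t/5 + 4*t)) = (281*exp(9*B_t/5 + 4*t)/50) dt + (9*exp(9*B_t/5 + 4*t)/5) dB_t.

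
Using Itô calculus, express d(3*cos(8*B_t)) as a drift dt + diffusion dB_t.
d(3*cos(8*B_t)) = (-96*cos(8*B_t)) dt + (-24*sin(8*B_t)) dB_t

Itô's formula for f(B_t) gives d f(B_t) = f'(B_t) dB_t + (1/2) f''(B_t) dt. Compute derivatives of f(x) = 3*cos(8*x):
  f'(x)  = -24*sin(8*x)
  f''(x) = -192*cos(8*x)
Substitute x = B_t and multiply the f'' term by 1/2:
  drift     = (1/2) * (-192*cos(8*x)) evaluated at B_t = -96*cos(8*B_t)
  diffusion = (-24*sin(8*x)) evaluated at B_t = -24*sin(8*B_t)
Therefore d(3*cos(8*B_t)) = (-96*cos(8*B_t)) dt + (-24*sin(8*B_t)) dB_t.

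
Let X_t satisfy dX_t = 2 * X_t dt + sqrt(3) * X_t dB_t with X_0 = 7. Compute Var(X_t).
Var(X_t) = 49*(exp(3*t) - 1)*exp(4*t)

For GBM dX = mu X dt + sigma X dB with X_0 = x_0, apply Itô to Y = log X: dY = (mu - sigma^2/2) dt + sigma dB, so Y_t = log(x_0) + (mu - sigma^2/2) t + sigma B_t and hence X_t = x_0 * exp((mu - sigma^2/2) t + sigma B_t).
With mu = 2, sigma = sqrt(3), x_0 = 7, this gives:
  X_t = 7 * exp((1/2) * t + (sqrt(3)) * B_t).
Since sigma*B_t ~ Normal(0, sigma^2 t), E[exp(sigma*B_t)] = exp(sigma^2 t / 2); so E[X_t] = x_0 * exp((mu - sigma^2/2) t) * exp(sigma^2 t / 2) = x_0 * exp(mu t) = 7*exp(2*t).
Var(X_t) = E[X_t^2] - (E[X_t])^2 = x_0^2 * exp(2 mu t) * (exp(sigma^2 t) - 1) = 49*(exp(3*t) - 1)*exp(4*t).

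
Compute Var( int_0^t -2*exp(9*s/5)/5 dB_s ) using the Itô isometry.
Var = 2*exp(18*t/5)/45 - 2/45

The Itô integral of a deterministic integrand f(s) has mean 0 because each increment f(s) * (B_{s+ds} - B_s) has mean 0. By the Itô isometry:
  Var( int_0^t f(s) dB_s ) = E[ (int_0^t f(s) dB_s)^2 ] = int_0^t f(s)^2 ds.
Here f(s) = -2*exp(9*s/5)/5, so f(s)^2 = 4*exp(18*s/5)/25. Integrate:
  int_0^t (4*exp(18*s/5)/25) ds = 2*exp(18*t/5)/45 - 2/45.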